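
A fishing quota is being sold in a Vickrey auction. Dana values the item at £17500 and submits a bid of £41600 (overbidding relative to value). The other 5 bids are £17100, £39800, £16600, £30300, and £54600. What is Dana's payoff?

Highest competing bid: £54600.
Dana's bid £41600 is not the highest, so Dana loses, pays nothing, and earns zero payoff.

Dana's payoff: £0.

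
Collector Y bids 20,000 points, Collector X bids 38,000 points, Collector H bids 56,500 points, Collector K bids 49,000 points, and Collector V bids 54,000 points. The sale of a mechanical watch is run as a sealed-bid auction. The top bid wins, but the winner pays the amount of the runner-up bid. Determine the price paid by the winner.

The winner pays 54,000 points.

Ranking the bids: Collector H 56,500 points; Collector V 54,000 points; Collector K 49,000 points; Collector X 38,000 points; Collector Y 20,000 points.
Collector H has the highest bid, so Collector H wins.
The second-highest bid is 54,000 points, so that is what Collector H pays.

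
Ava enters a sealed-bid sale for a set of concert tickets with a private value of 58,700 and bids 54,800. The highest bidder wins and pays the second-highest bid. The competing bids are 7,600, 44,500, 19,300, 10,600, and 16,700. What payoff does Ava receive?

Highest competing bid: 44,500.
Ava's bid 54,800 is the highest overall, so Ava wins and pays the second-highest bid, 44,500.
Payoff = value − price = 58,700 − 44,500 = 14,200.

Ava's payoff: 14,200.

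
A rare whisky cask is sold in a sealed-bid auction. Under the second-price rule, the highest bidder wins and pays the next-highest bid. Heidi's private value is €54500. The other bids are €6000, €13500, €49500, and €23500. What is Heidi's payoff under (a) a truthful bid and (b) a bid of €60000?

(a) €5000  (b) €5000

The highest competing bid is €49500.
Bidding truthfully at €54500: Heidi has the top bid, wins, and pays the second-highest bid €49500. Payoff = €54500 − €49500 = €5000.
Bidding €60000: Heidi has the top bid, wins, and pays the second-highest bid €49500. Payoff = €54500 − €49500 = €5000.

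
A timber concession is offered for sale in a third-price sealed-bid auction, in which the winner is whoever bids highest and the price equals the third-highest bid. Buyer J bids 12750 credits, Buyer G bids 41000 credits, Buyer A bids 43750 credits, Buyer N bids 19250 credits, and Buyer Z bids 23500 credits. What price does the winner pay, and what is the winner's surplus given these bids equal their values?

Ordered from highest: Buyer A 43750 credits; Buyer G 41000 credits; Buyer Z 23500 credits; Buyer N 19250 credits; Buyer J 12750 credits.
Buyer A is the highest bidder, so Buyer A wins.
Under the third-price rule, the price is the third-highest bid: 23500 credits.
Surplus = 43750 credits − 23500 credits = 20250 credits.

Price 23500 credits; surplus 20250 credits.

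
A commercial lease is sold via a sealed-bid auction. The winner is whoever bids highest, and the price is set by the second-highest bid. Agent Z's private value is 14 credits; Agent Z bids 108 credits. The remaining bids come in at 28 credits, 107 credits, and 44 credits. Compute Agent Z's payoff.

Agent Z's payoff: -93 credits.

Highest competing bid: 107 credits.
Agent Z's bid 108 credits is the highest overall, so Agent Z wins and pays the second-highest bid, 107 credits.
Payoff = value − price = 14 credits − 107 credits = -93 credits.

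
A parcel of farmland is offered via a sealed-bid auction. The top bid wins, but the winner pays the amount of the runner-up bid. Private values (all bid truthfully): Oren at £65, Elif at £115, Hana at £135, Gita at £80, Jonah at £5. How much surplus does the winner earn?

£20

Bids in descending order: Hana £135; Elif £115; Gita £80; Oren £65; Jonah £5.
Hana wins with the top bid and pays the second-highest, £115.
Surplus = £135 − £115 = £20.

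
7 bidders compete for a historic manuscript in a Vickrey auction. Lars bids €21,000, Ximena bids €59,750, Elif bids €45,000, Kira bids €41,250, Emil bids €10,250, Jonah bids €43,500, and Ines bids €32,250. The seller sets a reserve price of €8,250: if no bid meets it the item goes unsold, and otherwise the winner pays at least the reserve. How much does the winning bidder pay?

€45,000

Bids in descending order: Ximena €59,750, then Elif €45,000, then Jonah €43,500, then Kira €41,250, then Ines €32,250, then Lars €21,000, then Emil €10,250.
Ximena has the highest bid, so Ximena wins.
The second-highest bid is €45,000, which exceeds the reserve, so that sets the price.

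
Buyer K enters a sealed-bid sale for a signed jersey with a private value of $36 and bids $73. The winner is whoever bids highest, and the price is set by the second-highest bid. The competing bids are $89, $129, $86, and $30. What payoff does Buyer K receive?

Payoff = $0.

Highest competing bid: $129.
Buyer K's bid $73 is not the highest, so Buyer K loses, pays nothing, and earns zero payoff.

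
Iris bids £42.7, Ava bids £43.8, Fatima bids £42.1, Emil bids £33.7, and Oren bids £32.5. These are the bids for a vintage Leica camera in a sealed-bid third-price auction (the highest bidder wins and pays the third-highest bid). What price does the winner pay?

Ordered from highest: Ava £43.8, then Iris £42.7, then Fatima £42.1, then Emil £33.7, then Oren £32.5.
Ava is the highest bidder, so Ava wins.
Under the third-price rule, the price is the third-highest bid: £42.1.

The winner pays £42.1.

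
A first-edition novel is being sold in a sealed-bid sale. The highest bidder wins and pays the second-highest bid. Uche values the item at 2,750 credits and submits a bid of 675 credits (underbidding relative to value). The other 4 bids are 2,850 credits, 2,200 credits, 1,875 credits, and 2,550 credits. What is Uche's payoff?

Highest competing bid: 2,850 credits.
Uche's bid 675 credits is not the highest, so Uche loses, pays nothing, and earns zero payoff.

0 credits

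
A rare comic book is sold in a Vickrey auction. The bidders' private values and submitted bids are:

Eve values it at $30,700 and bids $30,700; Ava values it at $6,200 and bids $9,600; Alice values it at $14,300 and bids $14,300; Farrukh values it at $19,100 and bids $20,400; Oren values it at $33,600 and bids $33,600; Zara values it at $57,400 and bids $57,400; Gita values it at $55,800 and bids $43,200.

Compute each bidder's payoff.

Sorted high to low: Zara $57,400 > Gita $43,200 > Oren $33,600 > Eve $30,700 > Farrukh $20,400 > Alice $14,300 > Ava $9,600.
Zara has the top bid and wins; the price is the second-highest bid, $43,200.
Zara's payoff = $57,400 − $43,200 = $14,200. All other bidders lose, so their payoff is 0.

Payoffs: Eve $0, Ava $0, Alice $0, Farrukh $0, Oren $0, Zara $14,200, Gita $0.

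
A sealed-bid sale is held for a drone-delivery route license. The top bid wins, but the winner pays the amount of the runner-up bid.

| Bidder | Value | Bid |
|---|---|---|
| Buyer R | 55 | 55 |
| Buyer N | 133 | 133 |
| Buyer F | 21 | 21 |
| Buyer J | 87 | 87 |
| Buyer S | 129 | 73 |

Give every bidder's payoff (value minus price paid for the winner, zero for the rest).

Sorted high to low: Buyer N 133; Buyer J 87; Buyer S 73; Buyer R 55; Buyer F 21.
Buyer N has the top bid and wins; the price is the second-highest bid, 87.
Buyer N's payoff = 133 − 87 = 46. All other bidders lose, so their payoff is 0.

Buyer R 0, Buyer N 46, Buyer F 0, Buyer J 0, Buyer S 0.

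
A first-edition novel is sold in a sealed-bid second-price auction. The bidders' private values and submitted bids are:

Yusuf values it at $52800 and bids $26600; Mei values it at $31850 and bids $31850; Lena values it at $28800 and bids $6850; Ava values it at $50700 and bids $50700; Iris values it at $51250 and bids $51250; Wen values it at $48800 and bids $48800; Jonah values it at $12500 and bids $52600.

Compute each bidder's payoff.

Ranking the bids: Jonah $52600 > Iris $51250 > Ava $50700 > Wen $48800 > Mei $31850 > Yusuf $26600 > Lena $6850.
Jonah has the top bid and wins; the price is the second-highest bid, $51250.
Jonah's payoff = $12500 − $51250 = -$38750. All other bidders lose, so their payoff is 0.

Yusuf $0, Mei $0, Lena $0, Ava $0, Iris $0, Wen $0, Jonah -$38750.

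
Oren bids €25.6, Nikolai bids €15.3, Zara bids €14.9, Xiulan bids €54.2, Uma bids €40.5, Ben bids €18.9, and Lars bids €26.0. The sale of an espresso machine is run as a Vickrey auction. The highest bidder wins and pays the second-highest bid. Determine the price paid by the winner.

Ranking the bids: Xiulan €54.2 > Uma €40.5 > Lars €26.0 > Oren €25.6 > Ben €18.9 > Nikolai €15.3 > Zara €14.9.
Xiulan has the highest bid, so Xiulan wins.
The second-highest bid is €40.5, so that is what Xiulan pays.

€40.5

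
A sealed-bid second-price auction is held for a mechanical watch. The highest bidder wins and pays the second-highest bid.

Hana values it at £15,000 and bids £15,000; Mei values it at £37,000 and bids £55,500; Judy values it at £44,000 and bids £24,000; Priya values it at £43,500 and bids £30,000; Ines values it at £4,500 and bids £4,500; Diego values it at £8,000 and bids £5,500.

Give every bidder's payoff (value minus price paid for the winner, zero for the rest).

Ranking the bids: Mei £55,500, then Priya £30,000, then Judy £24,000, then Hana £15,000, then Diego £5,500, then Ines £4,500.
Mei has the top bid and wins; the price is the second-highest bid, £30,000.
Mei's payoff = £37,000 − £30,000 = £7,000. All other bidders lose, so their payoff is 0.

Hana £0, Mei £7,000, Judy £0, Priya £0, Ines £0, Diego £0.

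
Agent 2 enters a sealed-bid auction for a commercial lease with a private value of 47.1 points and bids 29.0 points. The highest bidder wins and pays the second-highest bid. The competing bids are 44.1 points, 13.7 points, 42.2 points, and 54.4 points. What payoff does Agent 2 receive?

Highest competing bid: 54.4 points.
Agent 2's bid 29.0 points is not the highest, so Agent 2 loses, pays nothing, and earns zero payoff.

Payoff = 0.0 points.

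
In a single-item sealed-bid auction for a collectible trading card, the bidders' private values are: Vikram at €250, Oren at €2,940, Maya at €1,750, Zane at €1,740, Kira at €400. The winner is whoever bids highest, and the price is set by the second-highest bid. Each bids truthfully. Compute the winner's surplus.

Ranking the bids: Oren €2,940, then Maya €1,750, then Zane €1,740, then Kira €400, then Vikram €250.
Oren wins with the top bid and pays the second-highest, €1,750.
Surplus = €2,940 − €1,750 = €1,190.

Winner's surplus: €1,190.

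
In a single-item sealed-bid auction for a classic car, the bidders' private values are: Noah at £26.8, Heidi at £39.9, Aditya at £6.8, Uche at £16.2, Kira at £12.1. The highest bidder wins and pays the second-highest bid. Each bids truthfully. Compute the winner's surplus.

£13.1

Ranking the bids: Heidi £39.9 > Noah £26.8 > Uche £16.2 > Kira £12.1 > Aditya £6.8.
Heidi wins with the top bid and pays the second-highest, £26.8.
Surplus = £39.9 − £26.8 = £13.1.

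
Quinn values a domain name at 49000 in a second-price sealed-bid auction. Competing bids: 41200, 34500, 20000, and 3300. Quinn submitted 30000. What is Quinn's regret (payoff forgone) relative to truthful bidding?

The highest competing bid is 41200.
Bidding truthfully at 49000: Quinn has the top bid, wins, and pays the second-highest bid 41200. Payoff = 49000 − 41200 = 7800.
Bidding 30000: the top bid is 41200 (a rival), so Quinn loses. Payoff = 0.
Regret = truthful payoff − actual payoff = 7800 − 0 = 7800.

Payoff forgone: 7800.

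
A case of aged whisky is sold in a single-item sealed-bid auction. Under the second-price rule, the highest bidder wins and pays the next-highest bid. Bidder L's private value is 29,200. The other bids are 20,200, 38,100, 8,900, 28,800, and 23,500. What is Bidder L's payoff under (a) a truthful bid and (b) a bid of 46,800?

Truthful: 0; alternative: -8,900.

The highest competing bid is 38,100.
Bidding truthfully at 29,200: the top bid is 38,100 (a rival), so Bidder L loses. Payoff = 0.
Bidding 46,800: Bidder L has the top bid, wins, and pays the second-highest bid 38,100. Payoff = 29,200 − 38,100 = -8,900.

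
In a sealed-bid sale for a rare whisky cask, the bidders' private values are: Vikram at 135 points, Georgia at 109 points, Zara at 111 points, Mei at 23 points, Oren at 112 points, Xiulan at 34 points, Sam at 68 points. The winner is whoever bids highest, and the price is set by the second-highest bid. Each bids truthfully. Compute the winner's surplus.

Ranking the bids: Vikram 135 points; Oren 112 points; Zara 111 points; Georgia 109 points; Sam 68 points; Xiulan 34 points; Mei 23 points.
Vikram wins with the top bid and pays the second-highest, 112 points.
Surplus = 135 points − 112 points = 23 points.

23 points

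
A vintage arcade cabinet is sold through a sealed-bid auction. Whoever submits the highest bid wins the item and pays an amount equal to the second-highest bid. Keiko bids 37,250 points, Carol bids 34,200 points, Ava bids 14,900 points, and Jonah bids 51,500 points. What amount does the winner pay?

Ranking the bids: Jonah 51,500 points > Keiko 37,250 points > Carol 34,200 points > Ava 14,900 points.
Jonah has the highest bid, so Jonah wins.
The second-highest bid is 37,250 points, so that is what Jonah pays.

Price paid: 37,250 points.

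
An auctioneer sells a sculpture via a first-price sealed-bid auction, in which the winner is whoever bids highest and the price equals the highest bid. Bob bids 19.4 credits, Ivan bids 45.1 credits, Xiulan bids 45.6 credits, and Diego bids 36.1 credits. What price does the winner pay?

45.6 credits

Ranking the bids: Xiulan 45.6 credits > Ivan 45.1 credits > Diego 36.1 credits > Bob 19.4 credits.
Xiulan is the highest bidder, so Xiulan wins.
Under the first-price rule, the price is the highest bid: 45.6 credits.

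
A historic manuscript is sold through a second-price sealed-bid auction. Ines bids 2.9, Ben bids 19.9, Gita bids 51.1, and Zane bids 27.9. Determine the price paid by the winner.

Ordered from highest: Gita 51.1, then Zane 27.9, then Ben 19.9, then Ines 2.9.
Gita has the highest bid, so Gita wins.
The second-highest bid is 27.9, so that is what Gita pays.

The winner pays 27.9.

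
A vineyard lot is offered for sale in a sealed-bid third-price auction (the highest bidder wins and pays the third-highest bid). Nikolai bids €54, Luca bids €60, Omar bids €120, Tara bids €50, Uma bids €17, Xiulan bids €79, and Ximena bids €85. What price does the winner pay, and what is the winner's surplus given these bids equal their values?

The winner pays €79 for a surplus of €41.

Bids in descending order: Omar €120 > Ximena €85 > Xiulan €79 > Luca €60 > Nikolai €54 > Tara €50 > Uma €17.
Omar is the highest bidder, so Omar wins.
Under the third-price rule, the price is the third-highest bid: €79.
Surplus = €120 − €79 = €41.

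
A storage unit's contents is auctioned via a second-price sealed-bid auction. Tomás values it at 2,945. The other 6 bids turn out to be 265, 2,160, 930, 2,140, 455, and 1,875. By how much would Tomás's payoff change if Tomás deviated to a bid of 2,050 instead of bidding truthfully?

Change in payoff: -785.

The highest competing bid is 2,160.
Bidding truthfully at 2,945: Tomás has the top bid, wins, and pays the second-highest bid 2,160. Payoff = 2,945 − 2,160 = 785.
Bidding 2,050: the top bid is 2,160 (a rival), so Tomás loses. Payoff = 0.
Change = 0 − 785 = -785.
This is the dominant-strategy logic: truthful bidding weakly beats any alternative.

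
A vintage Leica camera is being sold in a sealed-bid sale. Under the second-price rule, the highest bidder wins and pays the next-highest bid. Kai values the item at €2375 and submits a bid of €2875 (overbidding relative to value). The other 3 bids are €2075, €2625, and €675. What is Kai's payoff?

-€250

Highest competing bid: €2625.
Kai's bid €2875 is the highest overall, so Kai wins and pays the second-highest bid, €2625.
Payoff = value − price = €2375 − €2625 = -€250.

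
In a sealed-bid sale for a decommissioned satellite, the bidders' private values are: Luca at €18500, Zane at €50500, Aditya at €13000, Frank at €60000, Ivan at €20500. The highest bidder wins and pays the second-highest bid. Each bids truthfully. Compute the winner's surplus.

€9500

Sorted high to low: Frank €60000, then Zane €50500, then Ivan €20500, then Luca €18500, then Aditya €13000.
Frank wins with the top bid and pays the second-highest, €50500.
Surplus = €60000 − €50500 = €9500.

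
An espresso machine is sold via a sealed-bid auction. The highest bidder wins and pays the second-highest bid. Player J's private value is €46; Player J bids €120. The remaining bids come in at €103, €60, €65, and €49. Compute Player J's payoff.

Player J's payoff: -€57.

Highest competing bid: €103.
Player J's bid €120 is the highest overall, so Player J wins and pays the second-highest bid, €103.
Payoff = value − price = €46 − €103 = -€57.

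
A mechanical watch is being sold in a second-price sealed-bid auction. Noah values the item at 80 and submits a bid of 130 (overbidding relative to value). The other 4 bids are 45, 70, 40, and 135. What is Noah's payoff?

Noah's payoff: 0.

Highest competing bid: 135.
Noah's bid 130 is not the highest, so Noah loses, pays nothing, and earns zero payoff.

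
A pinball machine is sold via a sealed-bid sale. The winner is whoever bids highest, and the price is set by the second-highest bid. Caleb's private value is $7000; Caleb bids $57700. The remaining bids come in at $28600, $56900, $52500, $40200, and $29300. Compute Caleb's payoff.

Highest competing bid: $56900.
Caleb's bid $57700 is the highest overall, so Caleb wins and pays the second-highest bid, $56900.
Payoff = value − price = $7000 − $56900 = -$49900.

Payoff = -$49900.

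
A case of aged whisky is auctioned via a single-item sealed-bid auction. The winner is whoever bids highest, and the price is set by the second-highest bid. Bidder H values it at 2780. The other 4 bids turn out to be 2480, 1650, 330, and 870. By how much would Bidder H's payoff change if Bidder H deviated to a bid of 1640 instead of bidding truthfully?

Change in payoff: -300.

The highest competing bid is 2480.
Bidding truthfully at 2780: Bidder H has the top bid, wins, and pays the second-highest bid 2480. Payoff = 2780 − 2480 = 300.
Bidding 1640: the top bid is 2480 (a rival), so Bidder H loses. Payoff = 0.
Change = 0 − 300 = -300.
This is the dominant-strategy logic: truthful bidding weakly beats any alternative.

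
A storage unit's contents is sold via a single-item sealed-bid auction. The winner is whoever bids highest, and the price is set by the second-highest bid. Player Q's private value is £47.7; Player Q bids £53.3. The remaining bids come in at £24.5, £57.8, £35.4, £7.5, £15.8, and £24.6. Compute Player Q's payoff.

Highest competing bid: £57.8.
Player Q's bid £53.3 is not the highest, so Player Q loses, pays nothing, and earns zero payoff.

Player Q's payoff: £0.0.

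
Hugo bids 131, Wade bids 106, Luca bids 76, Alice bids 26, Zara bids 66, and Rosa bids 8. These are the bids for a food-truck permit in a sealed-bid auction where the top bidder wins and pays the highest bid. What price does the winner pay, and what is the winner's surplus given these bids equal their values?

Ranking the bids: Hugo 131 > Wade 106 > Luca 76 > Zara 66 > Alice 26 > Rosa 8.
Hugo is the highest bidder, so Hugo wins.
Under the first-price rule, the price is the highest bid: 131.
Surplus = 131 − 131 = 0.

Price 131; surplus 0.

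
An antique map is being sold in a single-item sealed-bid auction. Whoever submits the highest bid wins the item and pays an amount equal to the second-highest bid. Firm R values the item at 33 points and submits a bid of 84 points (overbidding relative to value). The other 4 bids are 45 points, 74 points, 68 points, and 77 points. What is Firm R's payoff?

Highest competing bid: 77 points.
Firm R's bid 84 points is the highest overall, so Firm R wins and pays the second-highest bid, 77 points.
Payoff = value − price = 33 points − 77 points = -44 points.

-44 points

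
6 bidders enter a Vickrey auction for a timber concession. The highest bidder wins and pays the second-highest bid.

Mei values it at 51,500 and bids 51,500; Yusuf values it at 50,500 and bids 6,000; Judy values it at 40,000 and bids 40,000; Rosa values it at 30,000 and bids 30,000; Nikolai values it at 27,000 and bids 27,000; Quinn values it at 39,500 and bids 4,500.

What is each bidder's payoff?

Mei 11,500, Yusuf 0, Judy 0, Rosa 0, Nikolai 0, Quinn 0.

Ordered from highest: Mei 51,500, then Judy 40,000, then Rosa 30,000, then Nikolai 27,000, then Yusuf 6,000, then Quinn 4,500.
Mei has the top bid and wins; the price is the second-highest bid, 40,000.
Mei's payoff = 51,500 − 40,000 = 11,500. All other bidders lose, so their payoff is 0.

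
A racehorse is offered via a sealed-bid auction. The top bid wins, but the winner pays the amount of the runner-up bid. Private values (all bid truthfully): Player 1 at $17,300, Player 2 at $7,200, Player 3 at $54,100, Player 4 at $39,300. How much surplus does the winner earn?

Ordered from highest: Player 3 $54,100 > Player 4 $39,300 > Player 1 $17,300 > Player 2 $7,200.
Player 3 wins with the top bid and pays the second-highest, $39,300.
Surplus = $54,100 − $39,300 = $14,800.

Winner's surplus: $14,800.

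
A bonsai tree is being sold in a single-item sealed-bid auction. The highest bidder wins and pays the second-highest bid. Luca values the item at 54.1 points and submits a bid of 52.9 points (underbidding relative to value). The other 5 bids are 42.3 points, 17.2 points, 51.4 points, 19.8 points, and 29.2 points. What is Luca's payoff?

2.7 points

Highest competing bid: 51.4 points.
Luca's bid 52.9 points is the highest overall, so Luca wins and pays the second-highest bid, 51.4 points.
Payoff = value − price = 54.1 points − 51.4 points = 2.7 points.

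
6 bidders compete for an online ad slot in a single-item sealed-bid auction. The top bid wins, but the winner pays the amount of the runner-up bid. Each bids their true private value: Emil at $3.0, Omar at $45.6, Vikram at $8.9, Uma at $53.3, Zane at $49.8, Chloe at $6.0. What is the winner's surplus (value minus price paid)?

Ranking the bids: Uma $53.3, then Zane $49.8, then Omar $45.6, then Vikram $8.9, then Chloe $6.0, then Emil $3.0.
Uma wins with the top bid and pays the second-highest, $49.8.
Surplus = $53.3 − $49.8 = $3.5.

Surplus = $3.5.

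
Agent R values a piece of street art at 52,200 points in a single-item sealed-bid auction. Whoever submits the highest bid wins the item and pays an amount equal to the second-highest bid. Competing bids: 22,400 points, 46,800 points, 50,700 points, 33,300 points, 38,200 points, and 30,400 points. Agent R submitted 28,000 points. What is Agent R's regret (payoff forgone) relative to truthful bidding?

The highest competing bid is 50,700 points.
Bidding truthfully at 52,200 points: Agent R has the top bid, wins, and pays the second-highest bid 50,700 points. Payoff = 52,200 points − 50,700 points = 1,500 points.
Bidding 28,000 points: the top bid is 50,700 points (a rival), so Agent R loses. Payoff = 0 points.
Regret = truthful payoff − actual payoff = 1,500 points − 0 points = 1,500 points.
This is the dominant-strategy logic: truthful bidding weakly beats any alternative.

Payoff forgone: 1,500 points.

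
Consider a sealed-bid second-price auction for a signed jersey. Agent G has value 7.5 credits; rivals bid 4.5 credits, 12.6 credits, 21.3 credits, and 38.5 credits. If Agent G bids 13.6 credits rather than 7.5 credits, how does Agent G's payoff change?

Payoff change: 0.0 credits.

The highest competing bid is 38.5 credits.
Bidding truthfully at 7.5 credits: the top bid is 38.5 credits (a rival), so Agent G loses. Payoff = 0.0 credits.
Bidding 13.6 credits: the top bid is 38.5 credits (a rival), so Agent G loses. Payoff = 0.0 credits.
Change = 0.0 credits − 0.0 credits = 0.0 credits.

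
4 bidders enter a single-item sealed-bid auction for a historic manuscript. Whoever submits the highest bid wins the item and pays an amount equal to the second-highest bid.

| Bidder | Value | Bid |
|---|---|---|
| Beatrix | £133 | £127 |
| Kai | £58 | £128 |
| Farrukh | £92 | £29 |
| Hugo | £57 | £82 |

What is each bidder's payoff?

Bids in descending order: Kai £128 > Beatrix £127 > Hugo £82 > Farrukh £29.
Kai has the top bid and wins; the price is the second-highest bid, £127.
Kai's payoff = £58 − £127 = -£69. All other bidders lose, so their payoff is 0.

Beatrix £0, Kai -£69, Farrukh £0, Hugo £0.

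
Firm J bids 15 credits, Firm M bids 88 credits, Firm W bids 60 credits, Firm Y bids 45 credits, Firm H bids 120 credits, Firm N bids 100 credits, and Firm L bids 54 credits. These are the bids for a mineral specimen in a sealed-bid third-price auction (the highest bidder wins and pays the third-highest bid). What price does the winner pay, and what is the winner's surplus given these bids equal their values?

Price 88 credits; surplus 32 credits.

Ordered from highest: Firm H 120 credits, then Firm N 100 credits, then Firm M 88 credits, then Firm W 60 credits, then Firm L 54 credits, then Firm Y 45 credits, then Firm J 15 credits.
Firm H is the highest bidder, so Firm H wins.
Under the third-price rule, the price is the third-highest bid: 88 credits.
Surplus = 120 credits − 88 credits = 32 credits.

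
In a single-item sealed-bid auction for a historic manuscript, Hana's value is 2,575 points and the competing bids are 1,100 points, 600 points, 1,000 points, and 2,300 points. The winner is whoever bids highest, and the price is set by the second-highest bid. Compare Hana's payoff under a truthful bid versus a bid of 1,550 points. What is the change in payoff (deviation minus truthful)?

The highest competing bid is 2,300 points.
Bidding truthfully at 2,575 points: Hana has the top bid, wins, and pays the second-highest bid 2,300 points. Payoff = 2,575 points − 2,300 points = 275 points.
Bidding 1,550 points: the top bid is 2,300 points (a rival), so Hana loses. Payoff = 0 points.
Change = 0 points − 275 points = -275 points.

Change in payoff: -275 points.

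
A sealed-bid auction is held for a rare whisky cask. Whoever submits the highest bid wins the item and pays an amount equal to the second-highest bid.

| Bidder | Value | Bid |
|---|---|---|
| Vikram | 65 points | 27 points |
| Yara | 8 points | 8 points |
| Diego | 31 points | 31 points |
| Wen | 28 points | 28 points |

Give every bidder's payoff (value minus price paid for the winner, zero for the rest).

Vikram 0 points, Yara 0 points, Diego 3 points, Wen 0 points.

Sorted high to low: Diego 31 points; Wen 28 points; Vikram 27 points; Yara 8 points.
Diego has the top bid and wins; the price is the second-highest bid, 28 points.
Diego's payoff = 31 points − 28 points = 3 points. All other bidders lose, so their payoff is 0.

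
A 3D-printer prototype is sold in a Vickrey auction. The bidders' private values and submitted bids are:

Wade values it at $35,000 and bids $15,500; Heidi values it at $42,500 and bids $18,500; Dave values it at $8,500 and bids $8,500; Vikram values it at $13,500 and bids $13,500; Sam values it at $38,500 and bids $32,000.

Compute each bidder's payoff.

Wade $0, Heidi $0, Dave $0, Vikram $0, Sam $20,000.

Bids in descending order: Sam $32,000 > Heidi $18,500 > Wade $15,500 > Vikram $13,500 > Dave $8,500.
Sam has the top bid and wins; the price is the second-highest bid, $18,500.
Sam's payoff = $38,500 − $18,500 = $20,000. All other bidders lose, so their payoff is 0.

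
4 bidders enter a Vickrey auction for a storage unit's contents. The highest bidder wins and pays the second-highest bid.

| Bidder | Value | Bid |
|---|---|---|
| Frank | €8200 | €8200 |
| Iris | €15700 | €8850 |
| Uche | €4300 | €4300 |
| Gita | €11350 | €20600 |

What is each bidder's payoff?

Sorted high to low: Gita €20600; Iris €8850; Frank €8200; Uche €4300.
Gita has the top bid and wins; the price is the second-highest bid, €8850.
Gita's payoff = €11350 − €8850 = €2500. All other bidders lose, so their payoff is 0.

Frank €0, Iris €0, Uche €0, Gita €2500.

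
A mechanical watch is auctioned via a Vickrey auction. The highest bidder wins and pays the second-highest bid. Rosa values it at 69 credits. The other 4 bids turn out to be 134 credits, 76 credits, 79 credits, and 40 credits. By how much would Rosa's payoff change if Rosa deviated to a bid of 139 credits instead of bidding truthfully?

The highest competing bid is 134 credits.
Bidding truthfully at 69 credits: the top bid is 134 credits (a rival), so Rosa loses. Payoff = 0 credits.
Bidding 139 credits: Rosa has the top bid, wins, and pays the second-highest bid 134 credits. Payoff = 69 credits − 134 credits = -65 credits.
Change = -65 credits − 0 credits = -65 credits.
This is the dominant-strategy logic: truthful bidding weakly beats any alternative.

Change in payoff: -65 credits.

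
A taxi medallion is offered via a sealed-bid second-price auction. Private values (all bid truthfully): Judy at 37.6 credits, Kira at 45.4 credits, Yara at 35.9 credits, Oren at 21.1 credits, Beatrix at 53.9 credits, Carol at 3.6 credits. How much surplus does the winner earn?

Surplus = 8.5 credits.

Sorted high to low: Beatrix 53.9 credits > Kira 45.4 credits > Judy 37.6 credits > Yara 35.9 credits > Oren 21.1 credits > Carol 3.6 credits.
Beatrix wins with the top bid and pays the second-highest, 45.4 credits.
Surplus = 53.9 credits − 45.4 credits = 8.5 credits.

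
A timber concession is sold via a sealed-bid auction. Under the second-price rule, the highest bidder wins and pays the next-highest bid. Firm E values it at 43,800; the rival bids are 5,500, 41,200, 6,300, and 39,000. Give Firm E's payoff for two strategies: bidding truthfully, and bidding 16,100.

Truthful: 2,600; alternative: 0.

The highest competing bid is 41,200.
Bidding truthfully at 43,800: Firm E has the top bid, wins, and pays the second-highest bid 41,200. Payoff = 43,800 − 41,200 = 2,600.
Bidding 16,100: the top bid is 41,200 (a rival), so Firm E loses. Payoff = 0.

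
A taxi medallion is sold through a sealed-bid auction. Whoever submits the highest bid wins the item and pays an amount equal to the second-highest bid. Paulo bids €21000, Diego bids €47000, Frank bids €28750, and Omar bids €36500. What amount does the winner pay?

Price paid: €36500.

Sorted high to low: Diego €47000, then Omar €36500, then Frank €28750, then Paulo €21000.
Diego has the highest bid, so Diego wins.
The second-highest bid is €36500, so that is what Diego pays.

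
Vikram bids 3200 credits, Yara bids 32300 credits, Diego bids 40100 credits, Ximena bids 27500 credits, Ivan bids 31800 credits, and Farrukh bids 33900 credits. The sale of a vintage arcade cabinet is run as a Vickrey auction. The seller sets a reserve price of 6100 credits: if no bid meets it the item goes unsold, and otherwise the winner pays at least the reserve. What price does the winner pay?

The winner pays 33900 credits.

Ranking the bids: Diego 40100 credits > Farrukh 33900 credits > Yara 32300 credits > Ivan 31800 credits > Ximena 27500 credits > Vikram 3200 credits.
Diego has the highest bid, so Diego wins.
The second-highest bid is 33900 credits, which exceeds the reserve, so that sets the price.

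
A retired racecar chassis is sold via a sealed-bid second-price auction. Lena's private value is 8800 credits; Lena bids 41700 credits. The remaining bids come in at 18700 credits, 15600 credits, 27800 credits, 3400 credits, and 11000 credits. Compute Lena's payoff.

Highest competing bid: 27800 credits.
Lena's bid 41700 credits is the highest overall, so Lena wins and pays the second-highest bid, 27800 credits.
Payoff = value − price = 8800 credits − 27800 credits = -19000 credits.
Overbidding won the item at a price above value — truthful bidding would have avoided this loss.

Lena's payoff: -19000 credits.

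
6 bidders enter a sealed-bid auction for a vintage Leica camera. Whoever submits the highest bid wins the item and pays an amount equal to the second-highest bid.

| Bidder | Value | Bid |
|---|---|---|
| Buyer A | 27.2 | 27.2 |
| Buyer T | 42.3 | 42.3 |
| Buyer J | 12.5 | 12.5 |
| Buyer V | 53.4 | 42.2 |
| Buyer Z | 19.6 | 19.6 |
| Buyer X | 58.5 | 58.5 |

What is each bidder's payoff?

Bids in descending order: Buyer X 58.5; Buyer T 42.3; Buyer V 42.2; Buyer A 27.2; Buyer Z 19.6; Buyer J 12.5.
Buyer X has the top bid and wins; the price is the second-highest bid, 42.3.
Buyer X's payoff = 58.5 − 42.3 = 16.2. All other bidders lose, so their payoff is 0.

Payoffs: Buyer A 0.0, Buyer T 0.0, Buyer J 0.0, Buyer V 0.0, Buyer Z 0.0, Buyer X 16.2.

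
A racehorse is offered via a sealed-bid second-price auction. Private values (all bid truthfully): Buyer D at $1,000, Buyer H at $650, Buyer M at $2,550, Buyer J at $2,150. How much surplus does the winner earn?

$400

Ordered from highest: Buyer M $2,550, then Buyer J $2,150, then Buyer D $1,000, then Buyer H $650.
Buyer M wins with the top bid and pays the second-highest, $2,150.
Surplus = $2,550 − $2,150 = $400.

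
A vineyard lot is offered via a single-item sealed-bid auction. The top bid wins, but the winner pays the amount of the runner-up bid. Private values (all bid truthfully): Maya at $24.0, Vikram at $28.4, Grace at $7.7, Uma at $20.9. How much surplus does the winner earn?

Bids in descending order: Vikram $28.4; Maya $24.0; Uma $20.9; Grace $7.7.
Vikram wins with the top bid and pays the second-highest, $24.0.
Surplus = $28.4 − $24.0 = $4.4.

Surplus = $4.4.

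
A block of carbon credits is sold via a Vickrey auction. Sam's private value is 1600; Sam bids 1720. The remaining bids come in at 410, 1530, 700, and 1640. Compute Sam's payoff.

Highest competing bid: 1640.
Sam's bid 1720 is the highest overall, so Sam wins and pays the second-highest bid, 1640.
Payoff = value − price = 1600 − 1640 = -40.

-40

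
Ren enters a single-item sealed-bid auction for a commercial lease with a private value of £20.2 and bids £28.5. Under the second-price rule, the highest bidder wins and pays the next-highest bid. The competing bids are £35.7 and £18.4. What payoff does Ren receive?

Highest competing bid: £35.7.
Ren's bid £28.5 is not the highest, so Ren loses, pays nothing, and earns zero payoff.

Payoff = £0.0.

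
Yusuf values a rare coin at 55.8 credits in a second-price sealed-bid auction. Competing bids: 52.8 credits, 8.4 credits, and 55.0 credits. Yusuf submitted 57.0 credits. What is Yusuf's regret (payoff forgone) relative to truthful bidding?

The highest competing bid is 55.0 credits.
Bidding truthfully at 55.8 credits: Yusuf has the top bid, wins, and pays the second-highest bid 55.0 credits. Payoff = 55.8 credits − 55.0 credits = 0.8 credits.
Bidding 57.0 credits: Yusuf has the top bid, wins, and pays the second-highest bid 55.0 credits. Payoff = 55.8 credits − 55.0 credits = 0.8 credits.
Regret = truthful payoff − actual payoff = 0.8 credits − 0.8 credits = 0.0 credits.

0.0 credits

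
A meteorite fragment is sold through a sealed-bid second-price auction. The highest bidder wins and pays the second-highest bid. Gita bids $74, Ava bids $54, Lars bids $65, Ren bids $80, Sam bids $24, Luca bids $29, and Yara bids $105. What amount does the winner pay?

Price paid: $80.

Bids in descending order: Yara $105; Ren $80; Gita $74; Lars $65; Ava $54; Luca $29; Sam $24.
Yara has the highest bid, so Yara wins.
The second-highest bid is $80, so that is what Yara pays.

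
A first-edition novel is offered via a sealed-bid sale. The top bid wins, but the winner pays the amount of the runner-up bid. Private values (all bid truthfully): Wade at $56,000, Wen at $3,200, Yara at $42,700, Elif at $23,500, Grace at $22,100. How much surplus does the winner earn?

Ordered from highest: Wade $56,000 > Yara $42,700 > Elif $23,500 > Grace $22,100 > Wen $3,200.
Wade wins with the top bid and pays the second-highest, $42,700.
Surplus = $56,000 − $42,700 = $13,300.

$13,300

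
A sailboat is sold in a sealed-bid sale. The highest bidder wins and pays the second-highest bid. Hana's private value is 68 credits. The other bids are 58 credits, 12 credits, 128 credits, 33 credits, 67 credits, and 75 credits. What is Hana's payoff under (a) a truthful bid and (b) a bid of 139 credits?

Truthful: 0 credits; alternative: -60 credits.

The highest competing bid is 128 credits.
Bidding truthfully at 68 credits: the top bid is 128 credits (a rival), so Hana loses. Payoff = 0 credits.
Bidding 139 credits: Hana has the top bid, wins, and pays the second-highest bid 128 credits. Payoff = 68 credits − 128 credits = -60 credits.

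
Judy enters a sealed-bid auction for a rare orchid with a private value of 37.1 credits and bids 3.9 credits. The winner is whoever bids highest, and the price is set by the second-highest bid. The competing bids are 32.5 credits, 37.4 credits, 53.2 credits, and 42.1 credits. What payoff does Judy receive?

Payoff = 0.0 credits.

Highest competing bid: 53.2 credits.
Judy's bid 3.9 credits is not the highest, so Judy loses, pays nothing, and earns zero payoff.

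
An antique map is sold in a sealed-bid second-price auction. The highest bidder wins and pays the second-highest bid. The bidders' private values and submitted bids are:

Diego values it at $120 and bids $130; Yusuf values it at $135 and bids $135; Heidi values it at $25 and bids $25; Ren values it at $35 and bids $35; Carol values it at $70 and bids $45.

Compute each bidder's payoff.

Sorted high to low: Yusuf $135, then Diego $130, then Carol $45, then Ren $35, then Heidi $25.
Yusuf has the top bid and wins; the price is the second-highest bid, $130.
Yusuf's payoff = $135 − $130 = $5. All other bidders lose, so their payoff is 0.

Diego $0, Yusuf $5, Heidi $0, Ren $0, Carol $0.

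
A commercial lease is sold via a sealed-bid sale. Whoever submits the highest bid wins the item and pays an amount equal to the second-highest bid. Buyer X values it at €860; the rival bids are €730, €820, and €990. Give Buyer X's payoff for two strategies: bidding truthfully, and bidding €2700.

The highest competing bid is €990.
Bidding truthfully at €860: the top bid is €990 (a rival), so Buyer X loses. Payoff = €0.
Bidding €2700: Buyer X has the top bid, wins, and pays the second-highest bid €990. Payoff = €860 − €990 = -€130.
Deviating from a truthful bid can only lose payoff in a second-price auction — never gain.

(a) €0  (b) -€130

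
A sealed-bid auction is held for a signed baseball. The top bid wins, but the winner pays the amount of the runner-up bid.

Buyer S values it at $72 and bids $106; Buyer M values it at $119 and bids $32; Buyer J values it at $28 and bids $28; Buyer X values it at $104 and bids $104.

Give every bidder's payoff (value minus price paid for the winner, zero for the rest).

Payoffs: Buyer S -$32, Buyer M $0, Buyer J $0, Buyer X $0.

Ranking the bids: Buyer S $106; Buyer X $104; Buyer M $32; Buyer J $28.
Buyer S has the top bid and wins; the price is the second-highest bid, $104.
Buyer S's payoff = $72 − $104 = -$32. All other bidders lose, so their payoff is 0.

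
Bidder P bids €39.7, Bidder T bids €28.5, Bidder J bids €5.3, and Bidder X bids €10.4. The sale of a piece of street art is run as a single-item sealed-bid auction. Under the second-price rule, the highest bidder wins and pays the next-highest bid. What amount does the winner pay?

The winner pays €28.5.

Ordered from highest: Bidder P €39.7; Bidder T €28.5; Bidder X €10.4; Bidder J €5.3.
Bidder P has the highest bid, so Bidder P wins.
The second-highest bid is €28.5, so that is what Bidder P pays.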